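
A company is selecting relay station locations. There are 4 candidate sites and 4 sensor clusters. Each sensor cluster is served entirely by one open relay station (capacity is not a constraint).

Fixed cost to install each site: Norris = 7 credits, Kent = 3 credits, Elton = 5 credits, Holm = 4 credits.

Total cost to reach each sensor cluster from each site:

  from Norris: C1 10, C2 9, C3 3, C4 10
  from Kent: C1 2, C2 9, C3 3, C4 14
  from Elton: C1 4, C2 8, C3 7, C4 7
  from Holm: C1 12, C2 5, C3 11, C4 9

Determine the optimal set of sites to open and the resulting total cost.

For any fixed open set, each sensor cluster goes to its cheapest open site; total = fixed + service.
{Kent, Holm}: C1→Kent 2, C2→Holm 5, C3→Kent 3, C4→Holm 9. Service 19; fixed 7; total 26.
{Kent, Elton}: C1→Kent 2, C2→Elton 8, C3→Kent 3, C4→Elton 7. Service 20; fixed 8; total 28.
{Kent, Elton, Holm}: C1→Kent 2, C2→Holm 5, C3→Kent 3, C4→Elton 7. Service 17; fixed 12; total 29.
{Norris, Kent, Elton, Holm}: service 17 + fixed 19 = 36
No other subset beats 26.

Open Kent and Holm; minimum total cost 26.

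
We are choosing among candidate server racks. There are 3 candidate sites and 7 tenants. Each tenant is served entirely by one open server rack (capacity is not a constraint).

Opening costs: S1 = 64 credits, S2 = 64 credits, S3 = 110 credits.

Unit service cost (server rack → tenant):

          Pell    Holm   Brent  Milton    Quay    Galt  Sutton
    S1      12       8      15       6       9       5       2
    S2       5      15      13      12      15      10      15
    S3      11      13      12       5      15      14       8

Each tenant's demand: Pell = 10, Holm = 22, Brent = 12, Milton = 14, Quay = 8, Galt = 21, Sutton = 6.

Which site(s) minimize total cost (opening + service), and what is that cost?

Open S1 and S2; minimum total cost 783.

For any fixed open set, each tenant goes to its cheapest open site; total = fixed + service.
{S1, S2}: Pell→S2 5·10=50, Holm→S1 8·22=176, Brent→S2 13·12=156, Milton→S1 6·14=84, Quay→S1 9·8=72, Galt→S1 5·21=105, Sutton→S1 2·6=12. Service 655; fixed 128; total 783.
{S1}: service 749 + fixed 64 = 813
{S1, S3}: Pell→S3 11·10=110, Holm→S1 8·22=176, Brent→S3 12·12=144, Milton→S3 5·14=70, Quay→S1 9·8=72, Galt→S1 5·21=105, Sutton→S1 2·6=12. Service 689; fixed 174; total 863.
{S1, S2, S3}: service 629 + fixed 238 = 867
No other subset beats 783.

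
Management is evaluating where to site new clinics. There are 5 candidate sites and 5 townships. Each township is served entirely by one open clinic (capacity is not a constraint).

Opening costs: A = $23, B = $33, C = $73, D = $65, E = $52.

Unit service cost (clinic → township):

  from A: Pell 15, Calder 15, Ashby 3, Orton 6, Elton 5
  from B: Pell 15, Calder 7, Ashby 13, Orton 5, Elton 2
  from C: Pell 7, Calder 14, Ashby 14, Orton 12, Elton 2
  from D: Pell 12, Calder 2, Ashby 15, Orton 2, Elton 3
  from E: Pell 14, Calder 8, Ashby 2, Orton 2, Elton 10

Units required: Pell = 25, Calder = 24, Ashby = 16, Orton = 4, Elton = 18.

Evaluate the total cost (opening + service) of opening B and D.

Total cost: 698

Each township is assigned to its cheapest site among the open ones.
{B, D}: Pell→D 12·25=300, Calder→D 2·24=48, Ashby→B 13·16=208, Orton→D 2·4=8, Elton→B 2·18=36. Service 600; fixed 98; total 698.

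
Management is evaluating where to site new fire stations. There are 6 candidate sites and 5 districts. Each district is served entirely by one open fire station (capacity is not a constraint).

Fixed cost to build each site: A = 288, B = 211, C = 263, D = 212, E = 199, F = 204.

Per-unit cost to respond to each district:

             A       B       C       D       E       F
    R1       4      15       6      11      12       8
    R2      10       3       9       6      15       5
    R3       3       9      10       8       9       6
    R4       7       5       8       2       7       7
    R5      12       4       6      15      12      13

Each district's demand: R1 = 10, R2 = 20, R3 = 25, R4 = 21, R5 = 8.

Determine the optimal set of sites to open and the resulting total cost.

For any fixed open set, each district goes to its cheapest open site; total = fixed + service.
{B}: R1→B 15·10=150, R2→B 3·20=60, R3→B 9·25=225, R4→B 5·21=105, R5→B 4·8=32. Service 572; fixed 211; total 783.
{F}: service 581 + fixed 204 = 785
{D}: service 592 + fixed 212 = 804
{A, B, C, D, E, F}: service 249 + fixed 1377 = 1626
No other subset beats 783.

Open B only; minimum total cost 783.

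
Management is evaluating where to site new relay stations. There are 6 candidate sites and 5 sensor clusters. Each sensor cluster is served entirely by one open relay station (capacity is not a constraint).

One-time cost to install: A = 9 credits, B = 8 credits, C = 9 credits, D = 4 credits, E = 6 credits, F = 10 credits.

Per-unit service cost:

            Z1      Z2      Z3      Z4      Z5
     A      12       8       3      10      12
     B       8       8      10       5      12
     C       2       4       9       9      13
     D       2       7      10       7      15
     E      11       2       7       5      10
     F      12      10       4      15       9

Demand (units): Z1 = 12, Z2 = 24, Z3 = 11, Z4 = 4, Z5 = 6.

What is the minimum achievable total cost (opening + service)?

For any fixed open set, each sensor cluster goes to its cheapest open site; total = fixed + service.
{A, D, E}: Z1→D 2·12=24, Z2→E 2·24=48, Z3→A 3·11=33, Z4→E 5·4=20, Z5→E 10·6=60. Service 185; fixed 19; total 204.
{A, D, E, F}: service 179 + fixed 29 = 208
{A, C, E}: Z1→C 2·12=24, Z2→E 2·24=48, Z3→A 3·11=33, Z4→E 5·4=20, Z5→E 10·6=60. Service 185; fixed 24; total 209.
{A, B, C, D, E, F}: service 179 + fixed 46 = 225
No other subset beats 204.

Minimum total cost: 204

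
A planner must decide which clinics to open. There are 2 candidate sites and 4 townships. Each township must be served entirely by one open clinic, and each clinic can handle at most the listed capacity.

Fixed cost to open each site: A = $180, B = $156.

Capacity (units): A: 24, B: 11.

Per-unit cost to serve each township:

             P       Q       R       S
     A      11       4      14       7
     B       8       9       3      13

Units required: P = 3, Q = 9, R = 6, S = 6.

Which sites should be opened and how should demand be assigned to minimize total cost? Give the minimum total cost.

Minimum total cost: 375

Open {A}: P→A 11·3=33, Q→A 4·9=36, R→A 14·6=84, S→A 7·6=42.
Loads: A carries 24/24. Service 195; fixed 180; total 375.
Next best feasible plan costs 456.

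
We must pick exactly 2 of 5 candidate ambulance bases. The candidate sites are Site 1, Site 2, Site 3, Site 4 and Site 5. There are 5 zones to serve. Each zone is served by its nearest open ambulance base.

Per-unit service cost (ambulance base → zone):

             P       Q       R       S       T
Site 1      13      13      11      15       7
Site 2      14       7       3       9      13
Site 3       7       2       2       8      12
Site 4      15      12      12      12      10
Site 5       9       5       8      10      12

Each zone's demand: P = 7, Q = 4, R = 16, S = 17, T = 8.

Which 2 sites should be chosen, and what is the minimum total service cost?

Choose Site 1 and Site 3; total service cost 281.

With exactly 2 open, each zone uses its cheapest among the chosen.
{Site 1, Site 3}: P→Site 3 7·7=49, Q→Site 3 2·4=8, R→Site 3 2·16=32, S→Site 3 8·17=136, T→Site 1 7·8=56. Service cost 281.
{Site 3, Site 4}: service cost 305
{Site 2, Site 3}: service cost 321
Among all 10 size-2 choices, {Site 1, Site 3} is lowest.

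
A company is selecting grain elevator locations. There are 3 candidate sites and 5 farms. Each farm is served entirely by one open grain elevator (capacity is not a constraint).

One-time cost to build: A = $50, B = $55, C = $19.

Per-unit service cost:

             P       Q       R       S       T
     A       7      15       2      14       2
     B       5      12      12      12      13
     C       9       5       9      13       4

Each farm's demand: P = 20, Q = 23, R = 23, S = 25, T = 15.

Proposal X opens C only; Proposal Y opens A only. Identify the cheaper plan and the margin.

Proposal X: {C}: P→C 9·20=180, Q→C 5·23=115, R→C 9·23=207, S→C 13·25=325, T→C 4·15=60. Service 887; fixed 19; total 906.
Proposal Y: {A}: P→A 7·20=140, Q→A 15·23=345, R→A 2·23=46, S→A 14·25=350, T→A 2·15=30. Service 911; fixed 50; total 961.
Difference: |906 − 961| = 55.

Proposal X is cheaper by 55.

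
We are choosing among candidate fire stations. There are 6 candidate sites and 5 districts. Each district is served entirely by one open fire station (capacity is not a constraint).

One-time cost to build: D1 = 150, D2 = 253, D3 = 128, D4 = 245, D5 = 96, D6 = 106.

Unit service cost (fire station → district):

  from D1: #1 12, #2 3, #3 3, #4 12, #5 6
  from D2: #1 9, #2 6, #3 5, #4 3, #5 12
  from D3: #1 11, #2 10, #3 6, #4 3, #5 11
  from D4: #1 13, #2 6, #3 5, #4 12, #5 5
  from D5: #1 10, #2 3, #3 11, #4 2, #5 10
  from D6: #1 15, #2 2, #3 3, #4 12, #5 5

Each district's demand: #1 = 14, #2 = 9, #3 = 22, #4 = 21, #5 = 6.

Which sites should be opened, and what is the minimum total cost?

For any fixed open set, each district goes to its cheapest open site; total = fixed + service.
{D5, D6}: #1→D5 10·14=140, #2→D6 2·9=18, #3→D6 3·22=66, #4→D5 2·21=42, #5→D6 5·6=30. Service 296; fixed 202; total 498.
{D1, D5}: service 311 + fixed 246 = 557
{D3, D6}: service 331 + fixed 234 = 565
{D1, D2, D3, D4, D5, D6}: service 282 + fixed 978 = 1260
No other subset beats 498.

Open D5 and D6; minimum total cost 498.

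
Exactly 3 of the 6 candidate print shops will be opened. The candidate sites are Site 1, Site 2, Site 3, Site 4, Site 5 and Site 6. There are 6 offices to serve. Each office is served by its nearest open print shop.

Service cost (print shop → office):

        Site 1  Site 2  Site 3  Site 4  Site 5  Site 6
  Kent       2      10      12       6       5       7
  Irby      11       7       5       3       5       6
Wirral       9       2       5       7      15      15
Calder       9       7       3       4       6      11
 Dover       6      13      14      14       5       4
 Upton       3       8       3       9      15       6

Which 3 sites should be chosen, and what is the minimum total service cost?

Choose Site 1, Site 2 and Site 4; total service cost 20.

With exactly 3 open, each office uses its cheapest among the chosen.
{Site 1, Site 2, Site 4}: Kent→Site 1 2, Irby→Site 4 3, Wirral→Site 2 2, Calder→Site 4 4, Dover→Site 1 6, Upton→Site 1 3. Service cost 20.
{Site 1, Site 2, Site 3}: service cost 21
{Site 1, Site 3, Site 4}: service cost 22
Among all 20 size-3 choices, {Site 1, Site 2, Site 4} is lowest.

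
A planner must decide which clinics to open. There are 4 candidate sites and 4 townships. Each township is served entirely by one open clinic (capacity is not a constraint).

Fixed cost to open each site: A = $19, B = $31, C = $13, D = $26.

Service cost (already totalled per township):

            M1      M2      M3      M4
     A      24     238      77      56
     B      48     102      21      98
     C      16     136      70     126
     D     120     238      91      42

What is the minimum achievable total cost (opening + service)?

Minimum total cost: 251

For any fixed open set, each township goes to its cheapest open site; total = fixed + service.
{B, C, D}: M1→C 16, M2→B 102, M3→B 21, M4→D 42. Service 181; fixed 70; total 251.
{A, B}: M1→A 24, M2→B 102, M3→B 21, M4→A 56. Service 203; fixed 50; total 253.
{A, B, C}: service 195 + fixed 63 = 258
{A, B, C, D}: M1→C 16, M2→B 102, M3→B 21, M4→D 42. Service 181; fixed 89; total 270.
No other subset beats 251.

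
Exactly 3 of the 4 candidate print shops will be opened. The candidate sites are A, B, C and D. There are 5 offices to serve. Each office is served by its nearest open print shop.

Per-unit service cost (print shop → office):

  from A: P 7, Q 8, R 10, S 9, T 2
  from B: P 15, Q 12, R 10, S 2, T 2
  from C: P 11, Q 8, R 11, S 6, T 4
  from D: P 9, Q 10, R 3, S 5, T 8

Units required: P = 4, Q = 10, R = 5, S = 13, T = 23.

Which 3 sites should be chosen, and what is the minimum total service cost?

With exactly 3 open, each office uses its cheapest among the chosen.
{A, B, D}: P→A 7·4=28, Q→A 8·10=80, R→D 3·5=15, S→B 2·13=26, T→A 2·23=46. Service cost 195.
{B, C, D}: service cost 203
{A, B, C}: service cost 230
Among all 4 size-3 choices, {A, B, D} is lowest.

Choose A, B and D; total service cost 195.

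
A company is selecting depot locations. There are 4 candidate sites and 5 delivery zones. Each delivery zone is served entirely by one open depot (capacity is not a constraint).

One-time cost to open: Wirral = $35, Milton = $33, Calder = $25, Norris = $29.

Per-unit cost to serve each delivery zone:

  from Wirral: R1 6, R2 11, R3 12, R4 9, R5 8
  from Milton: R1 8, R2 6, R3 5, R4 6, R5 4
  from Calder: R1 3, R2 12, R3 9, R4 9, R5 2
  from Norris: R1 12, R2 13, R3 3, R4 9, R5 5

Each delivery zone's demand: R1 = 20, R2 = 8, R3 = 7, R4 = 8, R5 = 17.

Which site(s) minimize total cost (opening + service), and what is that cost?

For any fixed open set, each delivery zone goes to its cheapest open site; total = fixed + service.
{Milton, Calder}: R1→Calder 3·20=60, R2→Milton 6·8=48, R3→Milton 5·7=35, R4→Milton 6·8=48, R5→Calder 2·17=34. Service 225; fixed 58; total 283.
{Milton, Calder, Norris}: service 211 + fixed 87 = 298
{Wirral, Milton, Calder}: R1→Calder 3·20=60, R2→Milton 6·8=48, R3→Milton 5·7=35, R4→Milton 6·8=48, R5→Calder 2·17=34. Service 225; fixed 93; total 318.
{Wirral, Milton, Calder, Norris}: R1→Calder 3·20=60, R2→Milton 6·8=48, R3→Norris 3·7=21, R4→Milton 6·8=48, R5→Calder 2·17=34. Service 211; fixed 122; total 333.
(All 15 nonempty subsets were checked; Milton and Calder is lowest.)

Open Milton and Calder; minimum total cost 283.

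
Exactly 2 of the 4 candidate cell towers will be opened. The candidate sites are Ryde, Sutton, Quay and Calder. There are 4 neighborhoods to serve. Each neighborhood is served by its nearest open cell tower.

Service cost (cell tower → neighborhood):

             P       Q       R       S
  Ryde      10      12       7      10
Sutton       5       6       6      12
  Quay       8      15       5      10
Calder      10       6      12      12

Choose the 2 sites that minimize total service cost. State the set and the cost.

With exactly 2 open, each neighborhood uses its cheapest among the chosen.
{Sutton, Quay}: P→Sutton 5, Q→Sutton 6, R→Quay 5, S→Quay 10. Service cost 26.
{Ryde, Sutton}: service cost 27
{Sutton, Calder}: service cost 29
Among all 6 size-2 choices, {Sutton, Quay} is lowest.

Choose Sutton and Quay; total service cost 26.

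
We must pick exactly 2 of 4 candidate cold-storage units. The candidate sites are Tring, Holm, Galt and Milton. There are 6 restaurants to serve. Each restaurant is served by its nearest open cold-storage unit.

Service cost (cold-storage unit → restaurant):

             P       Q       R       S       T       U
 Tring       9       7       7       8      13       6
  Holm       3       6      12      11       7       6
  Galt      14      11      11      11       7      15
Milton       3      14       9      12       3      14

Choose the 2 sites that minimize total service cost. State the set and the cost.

With exactly 2 open, each restaurant uses its cheapest among the chosen.
{Tring, Milton}: P→Milton 3, Q→Tring 7, R→Tring 7, S→Tring 8, T→Milton 3, U→Tring 6. Service cost 34.
{Tring, Holm}: service cost 37
{Holm, Milton}: service cost 38
Among all 6 size-2 choices, {Tring, Milton} is lowest.

Choose Tring and Milton; total service cost 34.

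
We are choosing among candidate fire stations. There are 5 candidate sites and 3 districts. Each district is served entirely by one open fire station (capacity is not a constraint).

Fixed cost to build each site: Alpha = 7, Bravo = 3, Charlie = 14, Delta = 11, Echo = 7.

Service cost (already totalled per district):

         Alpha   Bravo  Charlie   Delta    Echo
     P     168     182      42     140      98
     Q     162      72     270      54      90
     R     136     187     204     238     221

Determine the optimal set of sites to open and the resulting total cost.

Open Alpha, Charlie and Delta; minimum total cost 264.

For any fixed open set, each district goes to its cheapest open site; total = fixed + service.
{Alpha, Charlie, Delta}: P→Charlie 42, Q→Delta 54, R→Alpha 136. Service 232; fixed 32; total 264.
{Alpha, Bravo, Charlie, Delta}: P→Charlie 42, Q→Delta 54, R→Alpha 136. Service 232; fixed 35; total 267.
{Alpha, Charlie, Delta, Echo}: service 232 + fixed 39 = 271
{Alpha, Bravo, Charlie, Delta, Echo}: service 232 + fixed 42 = 274
No other subset beats 264.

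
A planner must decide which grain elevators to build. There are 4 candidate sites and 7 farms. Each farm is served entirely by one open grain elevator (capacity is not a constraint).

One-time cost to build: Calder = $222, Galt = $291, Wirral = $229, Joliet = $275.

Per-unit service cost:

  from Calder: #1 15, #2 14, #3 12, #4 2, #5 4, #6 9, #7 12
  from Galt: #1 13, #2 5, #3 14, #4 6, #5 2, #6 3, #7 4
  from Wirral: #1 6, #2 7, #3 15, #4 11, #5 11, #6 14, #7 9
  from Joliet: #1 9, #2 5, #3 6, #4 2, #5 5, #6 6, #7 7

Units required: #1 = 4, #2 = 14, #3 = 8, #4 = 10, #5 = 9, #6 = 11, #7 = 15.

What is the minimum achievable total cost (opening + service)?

Minimum total cost: 665

For any fixed open set, each farm goes to its cheapest open site; total = fixed + service.
{Joliet}: #1→Joliet 9·4=36, #2→Joliet 5·14=70, #3→Joliet 6·8=48, #4→Joliet 2·10=20, #5→Joliet 5·9=45, #6→Joliet 6·11=66, #7→Joliet 7·15=105. Service 390; fixed 275; total 665.
{Galt}: service 405 + fixed 291 = 696
{Galt, Joliet}: service 285 + fixed 566 = 851
{Calder, Galt, Wirral, Joliet}: service 273 + fixed 1017 = 1290
No other subset beats 665.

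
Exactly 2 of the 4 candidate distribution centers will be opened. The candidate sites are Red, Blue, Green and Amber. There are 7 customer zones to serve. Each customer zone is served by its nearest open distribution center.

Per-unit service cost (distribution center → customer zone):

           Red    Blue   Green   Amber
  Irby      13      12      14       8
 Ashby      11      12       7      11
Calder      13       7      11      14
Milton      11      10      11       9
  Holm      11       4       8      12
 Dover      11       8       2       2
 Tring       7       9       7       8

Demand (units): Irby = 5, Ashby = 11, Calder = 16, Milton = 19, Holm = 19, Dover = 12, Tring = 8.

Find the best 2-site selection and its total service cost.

Choose Blue and Green; total service cost 595.

With exactly 2 open, each customer zone uses its cheapest among the chosen.
{Blue, Green}: Irby→Blue 12·5=60, Ashby→Green 7·11=77, Calder→Blue 7·16=112, Milton→Blue 10·19=190, Holm→Blue 4·19=76, Dover→Green 2·12=24, Tring→Green 7·8=56. Service cost 595.
{Blue, Amber}: service cost 608
{Green, Amber}: service cost 696
Among all 6 size-2 choices, {Blue, Green} is lowest.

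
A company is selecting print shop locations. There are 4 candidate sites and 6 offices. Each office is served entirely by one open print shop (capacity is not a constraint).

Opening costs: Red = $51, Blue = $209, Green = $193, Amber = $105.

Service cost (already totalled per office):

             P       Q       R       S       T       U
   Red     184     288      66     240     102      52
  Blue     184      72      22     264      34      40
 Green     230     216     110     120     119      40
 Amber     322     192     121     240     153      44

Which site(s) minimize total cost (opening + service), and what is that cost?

For any fixed open set, each office goes to its cheapest open site; total = fixed + service.
{Blue}: P→Blue 184, Q→Blue 72, R→Blue 22, S→Blue 264, T→Blue 34, U→Blue 40. Service 616; fixed 209; total 825.
{Red, Blue}: service 592 + fixed 260 = 852
{Blue, Green}: P→Blue 184, Q→Blue 72, R→Blue 22, S→Green 120, T→Blue 34, U→Blue 40. Service 472; fixed 402; total 874.
{Red, Blue, Green, Amber}: service 472 + fixed 558 = 1030
No other subset beats 825.

Open Blue only; minimum total cost 825.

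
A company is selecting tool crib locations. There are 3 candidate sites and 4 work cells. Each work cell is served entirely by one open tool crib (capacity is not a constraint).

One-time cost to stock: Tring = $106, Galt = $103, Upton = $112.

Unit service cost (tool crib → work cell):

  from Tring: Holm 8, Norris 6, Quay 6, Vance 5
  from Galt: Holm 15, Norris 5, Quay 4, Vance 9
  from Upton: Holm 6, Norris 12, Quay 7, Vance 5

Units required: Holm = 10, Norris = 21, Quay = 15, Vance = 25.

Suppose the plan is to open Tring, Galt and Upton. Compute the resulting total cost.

Total cost: 671

Each work cell is assigned to its cheapest site among the open ones.
{Tring, Galt, Upton}: Holm→Upton 6·10=60, Norris→Galt 5·21=105, Quay→Galt 4·15=60, Vance→Tring 5·25=125. Service 350; fixed 321; total 671.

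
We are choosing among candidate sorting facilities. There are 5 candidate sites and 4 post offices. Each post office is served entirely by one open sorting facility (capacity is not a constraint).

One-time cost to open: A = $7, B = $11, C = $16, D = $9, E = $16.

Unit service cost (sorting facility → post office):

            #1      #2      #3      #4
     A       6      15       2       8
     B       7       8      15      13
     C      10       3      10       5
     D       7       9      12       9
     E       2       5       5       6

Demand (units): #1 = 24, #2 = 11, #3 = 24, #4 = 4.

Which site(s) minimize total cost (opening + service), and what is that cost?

For any fixed open set, each post office goes to its cheapest open site; total = fixed + service.
{A, C, E}: #1→E 2·24=48, #2→C 3·11=33, #3→A 2·24=48, #4→C 5·4=20. Service 149; fixed 39; total 188.
{A, C, D, E}: service 149 + fixed 48 = 197
{A, E}: service 175 + fixed 23 = 198
{A, B, C, D, E}: service 149 + fixed 59 = 208
No other subset beats 188.

Open A, C and E; minimum total cost 188.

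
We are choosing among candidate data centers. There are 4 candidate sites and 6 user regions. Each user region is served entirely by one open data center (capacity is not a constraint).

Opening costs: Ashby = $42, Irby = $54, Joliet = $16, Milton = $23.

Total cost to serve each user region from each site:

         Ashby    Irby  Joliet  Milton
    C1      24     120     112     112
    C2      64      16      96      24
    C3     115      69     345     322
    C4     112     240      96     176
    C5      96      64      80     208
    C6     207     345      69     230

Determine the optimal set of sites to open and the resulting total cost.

Open Ashby, Irby and Joliet; minimum total cost 450.

For any fixed open set, each user region goes to its cheapest open site; total = fixed + service.
{Ashby, Irby, Joliet}: C1→Ashby 24, C2→Irby 16, C3→Irby 69, C4→Joliet 96, C5→Irby 64, C6→Joliet 69. Service 338; fixed 112; total 450.
{Ashby, Irby, Joliet, Milton}: service 338 + fixed 135 = 473
{Ashby, Joliet, Milton}: C1→Ashby 24, C2→Milton 24, C3→Ashby 115, C4→Joliet 96, C5→Joliet 80, C6→Joliet 69. Service 408; fixed 81; total 489.
{Joliet}: service 798 + fixed 16 = 814
No other subset beats 450.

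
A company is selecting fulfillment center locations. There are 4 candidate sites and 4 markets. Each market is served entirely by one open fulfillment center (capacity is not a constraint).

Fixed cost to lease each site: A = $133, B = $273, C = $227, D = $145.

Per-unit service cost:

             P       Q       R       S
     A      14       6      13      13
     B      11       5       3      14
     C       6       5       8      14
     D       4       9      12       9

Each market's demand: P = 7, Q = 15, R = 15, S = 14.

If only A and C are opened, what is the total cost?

Total cost: 779

Each market is assigned to its cheapest site among the open ones.
{A, C}: P→C 6·7=42, Q→C 5·15=75, R→C 8·15=120, S→A 13·14=182. Service 419; fixed 360; total 779.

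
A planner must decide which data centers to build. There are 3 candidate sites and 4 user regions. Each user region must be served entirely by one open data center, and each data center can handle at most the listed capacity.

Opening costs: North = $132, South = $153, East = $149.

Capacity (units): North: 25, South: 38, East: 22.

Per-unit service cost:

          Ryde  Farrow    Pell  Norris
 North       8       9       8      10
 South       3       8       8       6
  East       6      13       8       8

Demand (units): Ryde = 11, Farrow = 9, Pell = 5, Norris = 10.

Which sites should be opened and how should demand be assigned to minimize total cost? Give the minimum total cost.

Minimum total cost: 358

Open {South}: Ryde→South 3·11=33, Farrow→South 8·9=72, Pell→South 8·5=40, Norris→South 6·10=60.
Loads: South carries 35/38. Service 205; fixed 153; total 358.
Next best feasible plan costs 490.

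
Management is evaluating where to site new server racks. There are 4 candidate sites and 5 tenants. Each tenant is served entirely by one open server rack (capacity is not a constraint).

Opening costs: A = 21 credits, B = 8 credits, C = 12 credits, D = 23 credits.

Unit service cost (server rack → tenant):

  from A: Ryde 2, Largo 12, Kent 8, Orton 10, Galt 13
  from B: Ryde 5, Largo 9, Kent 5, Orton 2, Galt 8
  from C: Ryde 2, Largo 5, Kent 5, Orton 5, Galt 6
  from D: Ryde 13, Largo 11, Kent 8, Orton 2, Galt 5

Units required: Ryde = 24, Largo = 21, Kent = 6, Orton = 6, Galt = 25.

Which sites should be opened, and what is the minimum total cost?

For any fixed open set, each tenant goes to its cheapest open site; total = fixed + service.
{C, D}: Ryde→C 2·24=48, Largo→C 5·21=105, Kent→C 5·6=30, Orton→D 2·6=12, Galt→D 5·25=125. Service 320; fixed 35; total 355.
{B, C, D}: Ryde→C 2·24=48, Largo→C 5·21=105, Kent→B 5·6=30, Orton→B 2·6=12, Galt→D 5·25=125. Service 320; fixed 43; total 363.
{B, C}: Ryde→C 2·24=48, Largo→C 5·21=105, Kent→B 5·6=30, Orton→B 2·6=12, Galt→C 6·25=150. Service 345; fixed 20; total 365.
{A, B, C, D}: service 320 + fixed 64 = 384
No other subset beats 355.

Open C and D; minimum total cost 355.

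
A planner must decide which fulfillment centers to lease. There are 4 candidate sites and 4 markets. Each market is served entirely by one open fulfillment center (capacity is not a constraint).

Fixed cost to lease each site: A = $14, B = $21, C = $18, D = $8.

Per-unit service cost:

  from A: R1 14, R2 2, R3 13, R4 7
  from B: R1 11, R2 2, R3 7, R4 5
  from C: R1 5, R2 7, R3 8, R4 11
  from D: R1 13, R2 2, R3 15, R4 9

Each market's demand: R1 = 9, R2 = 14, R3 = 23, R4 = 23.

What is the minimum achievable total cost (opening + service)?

Minimum total cost: 388

For any fixed open set, each market goes to its cheapest open site; total = fixed + service.
{B, C}: R1→C 5·9=45, R2→B 2·14=28, R3→B 7·23=161, R4→B 5·23=115. Service 349; fixed 39; total 388.
{B, C, D}: R1→C 5·9=45, R2→B 2·14=28, R3→B 7·23=161, R4→B 5·23=115. Service 349; fixed 47; total 396.
{A, B, C}: service 349 + fixed 53 = 402
{A, B, C, D}: service 349 + fixed 61 = 410
No other subset beats 388.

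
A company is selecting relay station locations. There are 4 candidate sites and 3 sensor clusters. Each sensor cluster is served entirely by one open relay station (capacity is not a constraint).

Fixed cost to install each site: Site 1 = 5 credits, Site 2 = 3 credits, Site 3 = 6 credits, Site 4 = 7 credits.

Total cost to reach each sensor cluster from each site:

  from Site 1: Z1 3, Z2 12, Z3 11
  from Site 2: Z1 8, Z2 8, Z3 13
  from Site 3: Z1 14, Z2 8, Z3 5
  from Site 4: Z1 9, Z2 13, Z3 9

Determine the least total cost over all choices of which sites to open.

Minimum total cost: 27

For any fixed open set, each sensor cluster goes to its cheapest open site; total = fixed + service.
{Site 1, Site 3}: Z1→Site 1 3, Z2→Site 3 8, Z3→Site 3 5. Service 16; fixed 11; total 27.
{Site 1, Site 2}: Z1→Site 1 3, Z2→Site 2 8, Z3→Site 1 11. Service 22; fixed 8; total 30.
{Site 1, Site 2, Site 3}: service 16 + fixed 14 = 30
{Site 1, Site 2, Site 3, Site 4}: service 16 + fixed 21 = 37
No other subset beats 27.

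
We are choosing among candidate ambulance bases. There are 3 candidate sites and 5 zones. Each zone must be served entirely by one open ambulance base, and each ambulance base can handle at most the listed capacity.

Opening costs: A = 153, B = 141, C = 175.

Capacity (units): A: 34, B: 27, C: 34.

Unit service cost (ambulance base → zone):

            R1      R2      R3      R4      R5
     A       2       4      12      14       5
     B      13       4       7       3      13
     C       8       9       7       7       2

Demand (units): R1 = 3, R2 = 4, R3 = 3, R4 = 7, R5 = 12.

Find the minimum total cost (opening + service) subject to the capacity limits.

Minimum total cost: 329

Open {C}: R1→C 8·3=24, R2→C 9·4=36, R3→C 7·3=21, R4→C 7·7=49, R5→C 2·12=24.
Loads: C carries 29/34. Service 154; fixed 175; total 329.
Next best feasible plan costs 369.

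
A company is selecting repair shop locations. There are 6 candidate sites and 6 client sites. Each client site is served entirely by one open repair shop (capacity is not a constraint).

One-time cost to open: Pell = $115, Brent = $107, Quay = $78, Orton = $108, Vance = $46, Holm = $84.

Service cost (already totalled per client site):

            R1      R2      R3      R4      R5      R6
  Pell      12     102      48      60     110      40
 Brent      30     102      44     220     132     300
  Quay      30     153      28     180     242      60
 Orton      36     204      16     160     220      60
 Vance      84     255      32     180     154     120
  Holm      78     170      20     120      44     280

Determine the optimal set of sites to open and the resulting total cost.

Open Pell and Holm; minimum total cost 477.

For any fixed open set, each client site goes to its cheapest open site; total = fixed + service.
{Pell, Holm}: R1→Pell 12, R2→Pell 102, R3→Holm 20, R4→Pell 60, R5→Holm 44, R6→Pell 40. Service 278; fixed 199; total 477.
{Pell}: R1→Pell 12, R2→Pell 102, R3→Pell 48, R4→Pell 60, R5→Pell 110, R6→Pell 40. Service 372; fixed 115; total 487.
{Pell, Vance}: R1→Pell 12, R2→Pell 102, R3→Vance 32, R4→Pell 60, R5→Pell 110, R6→Pell 40. Service 356; fixed 161; total 517.
{Pell, Brent, Quay, Orton, Vance, Holm}: service 274 + fixed 538 = 812
No other subset beats 477.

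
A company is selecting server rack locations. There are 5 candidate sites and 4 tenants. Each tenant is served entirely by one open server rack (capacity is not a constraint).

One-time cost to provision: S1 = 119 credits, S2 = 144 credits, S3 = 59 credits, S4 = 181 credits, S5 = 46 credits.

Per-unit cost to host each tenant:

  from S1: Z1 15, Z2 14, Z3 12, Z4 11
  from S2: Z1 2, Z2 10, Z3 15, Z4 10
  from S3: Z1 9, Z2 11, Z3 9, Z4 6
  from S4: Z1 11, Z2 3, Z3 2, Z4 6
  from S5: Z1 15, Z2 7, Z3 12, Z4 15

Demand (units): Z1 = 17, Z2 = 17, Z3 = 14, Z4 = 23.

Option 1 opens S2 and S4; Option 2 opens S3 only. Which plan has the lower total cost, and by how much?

Option 1: {S2, S4}: Z1→S2 2·17=34, Z2→S4 3·17=51, Z3→S4 2·14=28, Z4→S4 6·23=138. Service 251; fixed 325; total 576.
Option 2: {S3}: Z1→S3 9·17=153, Z2→S3 11·17=187, Z3→S3 9·14=126, Z4→S3 6·23=138. Service 604; fixed 59; total 663.
Difference: |576 − 663| = 87.

Option 1 is cheaper by 87.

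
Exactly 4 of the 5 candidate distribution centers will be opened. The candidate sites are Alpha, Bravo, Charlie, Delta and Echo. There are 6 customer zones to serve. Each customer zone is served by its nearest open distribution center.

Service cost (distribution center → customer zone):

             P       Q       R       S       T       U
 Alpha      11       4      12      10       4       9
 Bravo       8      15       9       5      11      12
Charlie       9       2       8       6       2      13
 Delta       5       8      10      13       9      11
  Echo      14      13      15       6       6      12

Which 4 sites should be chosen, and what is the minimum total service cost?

With exactly 4 open, each customer zone uses its cheapest among the chosen.
{Alpha, Bravo, Charlie, Delta}: P→Delta 5, Q→Charlie 2, R→Charlie 8, S→Bravo 5, T→Charlie 2, U→Alpha 9. Service cost 31.
{Alpha, Charlie, Delta, Echo}: service cost 32
{Bravo, Charlie, Delta, Echo}: service cost 33
Among all 5 size-4 choices, {Alpha, Bravo, Charlie, Delta} is lowest.

Choose Alpha, Bravo, Charlie and Delta; total service cost 31.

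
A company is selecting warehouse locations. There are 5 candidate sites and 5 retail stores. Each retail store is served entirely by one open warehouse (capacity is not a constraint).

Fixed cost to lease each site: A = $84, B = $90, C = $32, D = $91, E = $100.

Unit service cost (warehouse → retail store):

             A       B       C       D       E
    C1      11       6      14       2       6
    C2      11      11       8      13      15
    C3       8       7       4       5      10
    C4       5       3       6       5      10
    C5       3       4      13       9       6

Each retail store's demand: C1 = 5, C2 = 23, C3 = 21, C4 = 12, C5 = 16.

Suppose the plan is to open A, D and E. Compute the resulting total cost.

Total cost: 751

Each retail store is assigned to its cheapest site among the open ones.
{A, D, E}: C1→D 2·5=10, C2→A 11·23=253, C3→D 5·21=105, C4→A 5·12=60, C5→A 3·16=48. Service 476; fixed 275; total 751.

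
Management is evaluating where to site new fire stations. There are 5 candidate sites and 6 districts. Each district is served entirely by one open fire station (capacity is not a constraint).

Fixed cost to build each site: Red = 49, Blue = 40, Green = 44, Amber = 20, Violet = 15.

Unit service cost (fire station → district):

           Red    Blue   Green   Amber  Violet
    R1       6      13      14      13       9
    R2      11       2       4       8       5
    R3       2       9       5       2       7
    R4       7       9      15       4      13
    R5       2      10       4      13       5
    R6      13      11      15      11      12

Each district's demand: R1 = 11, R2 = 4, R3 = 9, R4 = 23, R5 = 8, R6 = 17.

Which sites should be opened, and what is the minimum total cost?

Open Red and Amber; minimum total cost 480.

For any fixed open set, each district goes to its cheapest open site; total = fixed + service.
{Red, Amber}: R1→Red 6·11=66, R2→Amber 8·4=32, R3→Red 2·9=18, R4→Amber 4·23=92, R5→Red 2·8=16, R6→Amber 11·17=187. Service 411; fixed 69; total 480.
{Red, Amber, Violet}: R1→Red 6·11=66, R2→Violet 5·4=20, R3→Red 2·9=18, R4→Amber 4·23=92, R5→Red 2·8=16, R6→Amber 11·17=187. Service 399; fixed 84; total 483.
{Amber, Violet}: R1→Violet 9·11=99, R2→Violet 5·4=20, R3→Amber 2·9=18, R4→Amber 4·23=92, R5→Violet 5·8=40, R6→Amber 11·17=187. Service 456; fixed 35; total 491.
{Red, Blue, Green, Amber, Violet}: service 387 + fixed 168 = 555
No other subset beats 480.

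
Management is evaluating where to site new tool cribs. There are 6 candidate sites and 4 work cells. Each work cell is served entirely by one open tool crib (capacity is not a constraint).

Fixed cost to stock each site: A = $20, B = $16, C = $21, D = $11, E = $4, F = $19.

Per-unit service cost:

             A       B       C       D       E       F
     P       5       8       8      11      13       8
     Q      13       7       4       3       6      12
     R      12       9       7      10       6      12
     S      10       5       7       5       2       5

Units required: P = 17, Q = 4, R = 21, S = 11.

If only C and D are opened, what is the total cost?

Each work cell is assigned to its cheapest site among the open ones.
{C, D}: P→C 8·17=136, Q→D 3·4=12, R→C 7·21=147, S→D 5·11=55. Service 350; fixed 32; total 382.

Total cost: 382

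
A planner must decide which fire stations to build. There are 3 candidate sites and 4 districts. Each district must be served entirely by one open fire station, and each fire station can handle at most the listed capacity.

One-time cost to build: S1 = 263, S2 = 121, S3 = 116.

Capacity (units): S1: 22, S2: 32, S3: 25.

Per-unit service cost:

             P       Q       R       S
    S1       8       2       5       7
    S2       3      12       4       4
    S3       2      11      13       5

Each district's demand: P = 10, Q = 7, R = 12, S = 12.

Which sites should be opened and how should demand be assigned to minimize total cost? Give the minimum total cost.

Open {S2, S3}: P→S3 2·10=20, Q→S3 11·7=77, R→S2 4·12=48, S→S2 4·12=48.
Loads: S2 carries 24/32, S3 carries 17/25. Service 193; fixed 237; total 430.
Next best feasible plan costs 437.

Minimum total cost: 430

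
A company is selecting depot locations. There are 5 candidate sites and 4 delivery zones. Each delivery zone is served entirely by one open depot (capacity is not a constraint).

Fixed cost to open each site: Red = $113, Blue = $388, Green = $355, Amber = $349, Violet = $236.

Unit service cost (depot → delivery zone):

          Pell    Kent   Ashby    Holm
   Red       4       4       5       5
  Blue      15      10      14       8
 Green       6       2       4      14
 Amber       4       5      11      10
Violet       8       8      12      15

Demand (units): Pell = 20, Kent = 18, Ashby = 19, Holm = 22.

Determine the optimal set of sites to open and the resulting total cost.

For any fixed open set, each delivery zone goes to its cheapest open site; total = fixed + service.
{Red}: Pell→Red 4·20=80, Kent→Red 4·18=72, Ashby→Red 5·19=95, Holm→Red 5·22=110. Service 357; fixed 113; total 470.
{Red, Violet}: service 357 + fixed 349 = 706
{Red, Green}: service 302 + fixed 468 = 770
{Red, Blue, Green, Amber, Violet}: service 302 + fixed 1441 = 1743
No other subset beats 470.

Open Red only; minimum total cost 470.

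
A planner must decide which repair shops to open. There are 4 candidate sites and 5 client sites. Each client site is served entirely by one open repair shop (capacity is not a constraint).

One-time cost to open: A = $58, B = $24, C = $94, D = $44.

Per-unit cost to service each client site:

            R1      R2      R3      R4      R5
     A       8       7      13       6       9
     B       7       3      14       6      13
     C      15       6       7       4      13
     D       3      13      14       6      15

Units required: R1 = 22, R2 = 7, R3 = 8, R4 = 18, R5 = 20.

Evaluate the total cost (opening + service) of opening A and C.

Each client site is assigned to its cheapest site among the open ones.
{A, C}: R1→A 8·22=176, R2→C 6·7=42, R3→C 7·8=56, R4→C 4·18=72, R5→A 9·20=180. Service 526; fixed 152; total 678.

Total cost: 678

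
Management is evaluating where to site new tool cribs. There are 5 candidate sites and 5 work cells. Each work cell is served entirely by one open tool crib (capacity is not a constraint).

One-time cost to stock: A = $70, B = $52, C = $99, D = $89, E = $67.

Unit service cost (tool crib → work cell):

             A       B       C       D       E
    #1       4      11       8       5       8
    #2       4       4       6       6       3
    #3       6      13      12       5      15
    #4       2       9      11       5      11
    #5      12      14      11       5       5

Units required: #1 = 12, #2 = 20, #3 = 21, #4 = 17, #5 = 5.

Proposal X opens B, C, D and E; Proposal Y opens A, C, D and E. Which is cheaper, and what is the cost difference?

Proposal X: {B, C, D, E}: #1→D 5·12=60, #2→E 3·20=60, #3→D 5·21=105, #4→D 5·17=85, #5→D 5·5=25. Service 335; fixed 307; total 642.
Proposal Y: {A, C, D, E}: #1→A 4·12=48, #2→E 3·20=60, #3→D 5·21=105, #4→A 2·17=34, #5→D 5·5=25. Service 272; fixed 325; total 597.
Difference: |642 − 597| = 45.

Proposal Y is cheaper by 45.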